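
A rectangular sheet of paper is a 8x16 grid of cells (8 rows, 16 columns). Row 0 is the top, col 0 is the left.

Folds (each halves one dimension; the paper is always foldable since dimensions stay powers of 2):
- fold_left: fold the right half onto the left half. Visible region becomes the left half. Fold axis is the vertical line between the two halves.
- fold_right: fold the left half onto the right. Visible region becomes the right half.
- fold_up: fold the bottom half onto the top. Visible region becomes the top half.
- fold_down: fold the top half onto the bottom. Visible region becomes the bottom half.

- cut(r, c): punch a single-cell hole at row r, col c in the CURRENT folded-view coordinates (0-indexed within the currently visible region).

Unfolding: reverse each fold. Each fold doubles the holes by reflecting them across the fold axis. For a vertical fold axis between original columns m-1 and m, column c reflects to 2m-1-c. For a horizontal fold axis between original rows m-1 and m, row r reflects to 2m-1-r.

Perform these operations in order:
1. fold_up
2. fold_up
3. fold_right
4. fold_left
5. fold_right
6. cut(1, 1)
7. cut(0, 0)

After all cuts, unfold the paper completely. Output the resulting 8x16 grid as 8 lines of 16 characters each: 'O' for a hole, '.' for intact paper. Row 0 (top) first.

Answer: .OO..OO..OO..OO.
O..OO..OO..OO..O
O..OO..OO..OO..O
.OO..OO..OO..OO.
.OO..OO..OO..OO.
O..OO..OO..OO..O
O..OO..OO..OO..O
.OO..OO..OO..OO.

Derivation:
Op 1 fold_up: fold axis h@4; visible region now rows[0,4) x cols[0,16) = 4x16
Op 2 fold_up: fold axis h@2; visible region now rows[0,2) x cols[0,16) = 2x16
Op 3 fold_right: fold axis v@8; visible region now rows[0,2) x cols[8,16) = 2x8
Op 4 fold_left: fold axis v@12; visible region now rows[0,2) x cols[8,12) = 2x4
Op 5 fold_right: fold axis v@10; visible region now rows[0,2) x cols[10,12) = 2x2
Op 6 cut(1, 1): punch at orig (1,11); cuts so far [(1, 11)]; region rows[0,2) x cols[10,12) = 2x2
Op 7 cut(0, 0): punch at orig (0,10); cuts so far [(0, 10), (1, 11)]; region rows[0,2) x cols[10,12) = 2x2
Unfold 1 (reflect across v@10): 4 holes -> [(0, 9), (0, 10), (1, 8), (1, 11)]
Unfold 2 (reflect across v@12): 8 holes -> [(0, 9), (0, 10), (0, 13), (0, 14), (1, 8), (1, 11), (1, 12), (1, 15)]
Unfold 3 (reflect across v@8): 16 holes -> [(0, 1), (0, 2), (0, 5), (0, 6), (0, 9), (0, 10), (0, 13), (0, 14), (1, 0), (1, 3), (1, 4), (1, 7), (1, 8), (1, 11), (1, 12), (1, 15)]
Unfold 4 (reflect across h@2): 32 holes -> [(0, 1), (0, 2), (0, 5), (0, 6), (0, 9), (0, 10), (0, 13), (0, 14), (1, 0), (1, 3), (1, 4), (1, 7), (1, 8), (1, 11), (1, 12), (1, 15), (2, 0), (2, 3), (2, 4), (2, 7), (2, 8), (2, 11), (2, 12), (2, 15), (3, 1), (3, 2), (3, 5), (3, 6), (3, 9), (3, 10), (3, 13), (3, 14)]
Unfold 5 (reflect across h@4): 64 holes -> [(0, 1), (0, 2), (0, 5), (0, 6), (0, 9), (0, 10), (0, 13), (0, 14), (1, 0), (1, 3), (1, 4), (1, 7), (1, 8), (1, 11), (1, 12), (1, 15), (2, 0), (2, 3), (2, 4), (2, 7), (2, 8), (2, 11), (2, 12), (2, 15), (3, 1), (3, 2), (3, 5), (3, 6), (3, 9), (3, 10), (3, 13), (3, 14), (4, 1), (4, 2), (4, 5), (4, 6), (4, 9), (4, 10), (4, 13), (4, 14), (5, 0), (5, 3), (5, 4), (5, 7), (5, 8), (5, 11), (5, 12), (5, 15), (6, 0), (6, 3), (6, 4), (6, 7), (6, 8), (6, 11), (6, 12), (6, 15), (7, 1), (7, 2), (7, 5), (7, 6), (7, 9), (7, 10), (7, 13), (7, 14)]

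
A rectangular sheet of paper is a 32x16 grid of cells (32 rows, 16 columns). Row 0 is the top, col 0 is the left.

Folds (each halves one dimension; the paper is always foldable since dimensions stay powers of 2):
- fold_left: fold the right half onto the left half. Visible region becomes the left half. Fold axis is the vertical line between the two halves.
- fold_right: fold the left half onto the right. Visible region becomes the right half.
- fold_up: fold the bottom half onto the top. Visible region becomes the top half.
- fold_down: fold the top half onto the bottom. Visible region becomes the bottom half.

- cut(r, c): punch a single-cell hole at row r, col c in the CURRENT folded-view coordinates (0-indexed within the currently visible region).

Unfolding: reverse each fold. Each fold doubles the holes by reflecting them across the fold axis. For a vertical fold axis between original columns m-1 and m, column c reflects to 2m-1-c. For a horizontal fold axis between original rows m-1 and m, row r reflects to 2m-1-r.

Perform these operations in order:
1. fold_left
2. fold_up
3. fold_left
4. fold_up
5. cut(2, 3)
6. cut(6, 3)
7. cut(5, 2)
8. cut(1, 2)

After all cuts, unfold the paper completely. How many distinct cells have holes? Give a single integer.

Op 1 fold_left: fold axis v@8; visible region now rows[0,32) x cols[0,8) = 32x8
Op 2 fold_up: fold axis h@16; visible region now rows[0,16) x cols[0,8) = 16x8
Op 3 fold_left: fold axis v@4; visible region now rows[0,16) x cols[0,4) = 16x4
Op 4 fold_up: fold axis h@8; visible region now rows[0,8) x cols[0,4) = 8x4
Op 5 cut(2, 3): punch at orig (2,3); cuts so far [(2, 3)]; region rows[0,8) x cols[0,4) = 8x4
Op 6 cut(6, 3): punch at orig (6,3); cuts so far [(2, 3), (6, 3)]; region rows[0,8) x cols[0,4) = 8x4
Op 7 cut(5, 2): punch at orig (5,2); cuts so far [(2, 3), (5, 2), (6, 3)]; region rows[0,8) x cols[0,4) = 8x4
Op 8 cut(1, 2): punch at orig (1,2); cuts so far [(1, 2), (2, 3), (5, 2), (6, 3)]; region rows[0,8) x cols[0,4) = 8x4
Unfold 1 (reflect across h@8): 8 holes -> [(1, 2), (2, 3), (5, 2), (6, 3), (9, 3), (10, 2), (13, 3), (14, 2)]
Unfold 2 (reflect across v@4): 16 holes -> [(1, 2), (1, 5), (2, 3), (2, 4), (5, 2), (5, 5), (6, 3), (6, 4), (9, 3), (9, 4), (10, 2), (10, 5), (13, 3), (13, 4), (14, 2), (14, 5)]
Unfold 3 (reflect across h@16): 32 holes -> [(1, 2), (1, 5), (2, 3), (2, 4), (5, 2), (5, 5), (6, 3), (6, 4), (9, 3), (9, 4), (10, 2), (10, 5), (13, 3), (13, 4), (14, 2), (14, 5), (17, 2), (17, 5), (18, 3), (18, 4), (21, 2), (21, 5), (22, 3), (22, 4), (25, 3), (25, 4), (26, 2), (26, 5), (29, 3), (29, 4), (30, 2), (30, 5)]
Unfold 4 (reflect across v@8): 64 holes -> [(1, 2), (1, 5), (1, 10), (1, 13), (2, 3), (2, 4), (2, 11), (2, 12), (5, 2), (5, 5), (5, 10), (5, 13), (6, 3), (6, 4), (6, 11), (6, 12), (9, 3), (9, 4), (9, 11), (9, 12), (10, 2), (10, 5), (10, 10), (10, 13), (13, 3), (13, 4), (13, 11), (13, 12), (14, 2), (14, 5), (14, 10), (14, 13), (17, 2), (17, 5), (17, 10), (17, 13), (18, 3), (18, 4), (18, 11), (18, 12), (21, 2), (21, 5), (21, 10), (21, 13), (22, 3), (22, 4), (22, 11), (22, 12), (25, 3), (25, 4), (25, 11), (25, 12), (26, 2), (26, 5), (26, 10), (26, 13), (29, 3), (29, 4), (29, 11), (29, 12), (30, 2), (30, 5), (30, 10), (30, 13)]

Answer: 64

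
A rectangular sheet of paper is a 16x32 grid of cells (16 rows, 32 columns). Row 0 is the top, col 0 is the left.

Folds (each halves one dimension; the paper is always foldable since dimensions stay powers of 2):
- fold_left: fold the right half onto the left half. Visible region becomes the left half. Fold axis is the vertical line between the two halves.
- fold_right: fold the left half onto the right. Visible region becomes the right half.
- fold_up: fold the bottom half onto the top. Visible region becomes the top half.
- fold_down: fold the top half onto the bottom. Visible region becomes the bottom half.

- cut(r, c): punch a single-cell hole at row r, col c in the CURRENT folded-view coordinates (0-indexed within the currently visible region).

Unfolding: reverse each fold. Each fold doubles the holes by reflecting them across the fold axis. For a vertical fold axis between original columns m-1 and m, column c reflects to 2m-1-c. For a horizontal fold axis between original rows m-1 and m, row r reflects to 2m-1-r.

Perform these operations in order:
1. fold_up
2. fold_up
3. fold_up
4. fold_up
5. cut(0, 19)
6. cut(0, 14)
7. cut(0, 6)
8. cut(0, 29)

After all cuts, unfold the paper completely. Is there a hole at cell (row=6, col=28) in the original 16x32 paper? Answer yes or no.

Op 1 fold_up: fold axis h@8; visible region now rows[0,8) x cols[0,32) = 8x32
Op 2 fold_up: fold axis h@4; visible region now rows[0,4) x cols[0,32) = 4x32
Op 3 fold_up: fold axis h@2; visible region now rows[0,2) x cols[0,32) = 2x32
Op 4 fold_up: fold axis h@1; visible region now rows[0,1) x cols[0,32) = 1x32
Op 5 cut(0, 19): punch at orig (0,19); cuts so far [(0, 19)]; region rows[0,1) x cols[0,32) = 1x32
Op 6 cut(0, 14): punch at orig (0,14); cuts so far [(0, 14), (0, 19)]; region rows[0,1) x cols[0,32) = 1x32
Op 7 cut(0, 6): punch at orig (0,6); cuts so far [(0, 6), (0, 14), (0, 19)]; region rows[0,1) x cols[0,32) = 1x32
Op 8 cut(0, 29): punch at orig (0,29); cuts so far [(0, 6), (0, 14), (0, 19), (0, 29)]; region rows[0,1) x cols[0,32) = 1x32
Unfold 1 (reflect across h@1): 8 holes -> [(0, 6), (0, 14), (0, 19), (0, 29), (1, 6), (1, 14), (1, 19), (1, 29)]
Unfold 2 (reflect across h@2): 16 holes -> [(0, 6), (0, 14), (0, 19), (0, 29), (1, 6), (1, 14), (1, 19), (1, 29), (2, 6), (2, 14), (2, 19), (2, 29), (3, 6), (3, 14), (3, 19), (3, 29)]
Unfold 3 (reflect across h@4): 32 holes -> [(0, 6), (0, 14), (0, 19), (0, 29), (1, 6), (1, 14), (1, 19), (1, 29), (2, 6), (2, 14), (2, 19), (2, 29), (3, 6), (3, 14), (3, 19), (3, 29), (4, 6), (4, 14), (4, 19), (4, 29), (5, 6), (5, 14), (5, 19), (5, 29), (6, 6), (6, 14), (6, 19), (6, 29), (7, 6), (7, 14), (7, 19), (7, 29)]
Unfold 4 (reflect across h@8): 64 holes -> [(0, 6), (0, 14), (0, 19), (0, 29), (1, 6), (1, 14), (1, 19), (1, 29), (2, 6), (2, 14), (2, 19), (2, 29), (3, 6), (3, 14), (3, 19), (3, 29), (4, 6), (4, 14), (4, 19), (4, 29), (5, 6), (5, 14), (5, 19), (5, 29), (6, 6), (6, 14), (6, 19), (6, 29), (7, 6), (7, 14), (7, 19), (7, 29), (8, 6), (8, 14), (8, 19), (8, 29), (9, 6), (9, 14), (9, 19), (9, 29), (10, 6), (10, 14), (10, 19), (10, 29), (11, 6), (11, 14), (11, 19), (11, 29), (12, 6), (12, 14), (12, 19), (12, 29), (13, 6), (13, 14), (13, 19), (13, 29), (14, 6), (14, 14), (14, 19), (14, 29), (15, 6), (15, 14), (15, 19), (15, 29)]
Holes: [(0, 6), (0, 14), (0, 19), (0, 29), (1, 6), (1, 14), (1, 19), (1, 29), (2, 6), (2, 14), (2, 19), (2, 29), (3, 6), (3, 14), (3, 19), (3, 29), (4, 6), (4, 14), (4, 19), (4, 29), (5, 6), (5, 14), (5, 19), (5, 29), (6, 6), (6, 14), (6, 19), (6, 29), (7, 6), (7, 14), (7, 19), (7, 29), (8, 6), (8, 14), (8, 19), (8, 29), (9, 6), (9, 14), (9, 19), (9, 29), (10, 6), (10, 14), (10, 19), (10, 29), (11, 6), (11, 14), (11, 19), (11, 29), (12, 6), (12, 14), (12, 19), (12, 29), (13, 6), (13, 14), (13, 19), (13, 29), (14, 6), (14, 14), (14, 19), (14, 29), (15, 6), (15, 14), (15, 19), (15, 29)]

Answer: no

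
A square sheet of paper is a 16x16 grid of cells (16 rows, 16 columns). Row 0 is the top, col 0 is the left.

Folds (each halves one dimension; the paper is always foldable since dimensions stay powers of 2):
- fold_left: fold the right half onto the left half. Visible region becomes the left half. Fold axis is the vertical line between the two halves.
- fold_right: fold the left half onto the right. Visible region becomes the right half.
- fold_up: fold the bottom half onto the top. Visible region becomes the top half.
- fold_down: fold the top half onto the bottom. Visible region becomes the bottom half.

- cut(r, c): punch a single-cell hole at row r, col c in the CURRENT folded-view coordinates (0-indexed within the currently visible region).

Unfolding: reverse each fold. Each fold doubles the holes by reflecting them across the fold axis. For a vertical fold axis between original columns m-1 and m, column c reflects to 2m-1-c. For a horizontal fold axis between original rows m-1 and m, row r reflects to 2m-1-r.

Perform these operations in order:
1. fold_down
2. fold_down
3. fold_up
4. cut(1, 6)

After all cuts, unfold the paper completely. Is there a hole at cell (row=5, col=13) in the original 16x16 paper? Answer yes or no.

Op 1 fold_down: fold axis h@8; visible region now rows[8,16) x cols[0,16) = 8x16
Op 2 fold_down: fold axis h@12; visible region now rows[12,16) x cols[0,16) = 4x16
Op 3 fold_up: fold axis h@14; visible region now rows[12,14) x cols[0,16) = 2x16
Op 4 cut(1, 6): punch at orig (13,6); cuts so far [(13, 6)]; region rows[12,14) x cols[0,16) = 2x16
Unfold 1 (reflect across h@14): 2 holes -> [(13, 6), (14, 6)]
Unfold 2 (reflect across h@12): 4 holes -> [(9, 6), (10, 6), (13, 6), (14, 6)]
Unfold 3 (reflect across h@8): 8 holes -> [(1, 6), (2, 6), (5, 6), (6, 6), (9, 6), (10, 6), (13, 6), (14, 6)]
Holes: [(1, 6), (2, 6), (5, 6), (6, 6), (9, 6), (10, 6), (13, 6), (14, 6)]

Answer: no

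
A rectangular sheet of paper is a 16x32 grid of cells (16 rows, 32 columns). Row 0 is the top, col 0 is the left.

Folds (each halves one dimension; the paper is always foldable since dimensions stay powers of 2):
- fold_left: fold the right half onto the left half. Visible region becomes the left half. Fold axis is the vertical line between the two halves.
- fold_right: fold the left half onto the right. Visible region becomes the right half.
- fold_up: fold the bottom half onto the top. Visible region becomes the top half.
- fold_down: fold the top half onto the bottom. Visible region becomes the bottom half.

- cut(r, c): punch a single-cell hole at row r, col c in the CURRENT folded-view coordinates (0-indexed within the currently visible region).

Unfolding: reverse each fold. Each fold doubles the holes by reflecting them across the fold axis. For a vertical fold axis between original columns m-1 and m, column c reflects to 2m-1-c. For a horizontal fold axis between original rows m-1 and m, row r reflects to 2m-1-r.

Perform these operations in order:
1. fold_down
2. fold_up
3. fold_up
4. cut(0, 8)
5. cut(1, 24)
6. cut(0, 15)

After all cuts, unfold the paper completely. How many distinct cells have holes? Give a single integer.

Answer: 24

Derivation:
Op 1 fold_down: fold axis h@8; visible region now rows[8,16) x cols[0,32) = 8x32
Op 2 fold_up: fold axis h@12; visible region now rows[8,12) x cols[0,32) = 4x32
Op 3 fold_up: fold axis h@10; visible region now rows[8,10) x cols[0,32) = 2x32
Op 4 cut(0, 8): punch at orig (8,8); cuts so far [(8, 8)]; region rows[8,10) x cols[0,32) = 2x32
Op 5 cut(1, 24): punch at orig (9,24); cuts so far [(8, 8), (9, 24)]; region rows[8,10) x cols[0,32) = 2x32
Op 6 cut(0, 15): punch at orig (8,15); cuts so far [(8, 8), (8, 15), (9, 24)]; region rows[8,10) x cols[0,32) = 2x32
Unfold 1 (reflect across h@10): 6 holes -> [(8, 8), (8, 15), (9, 24), (10, 24), (11, 8), (11, 15)]
Unfold 2 (reflect across h@12): 12 holes -> [(8, 8), (8, 15), (9, 24), (10, 24), (11, 8), (11, 15), (12, 8), (12, 15), (13, 24), (14, 24), (15, 8), (15, 15)]
Unfold 3 (reflect across h@8): 24 holes -> [(0, 8), (0, 15), (1, 24), (2, 24), (3, 8), (3, 15), (4, 8), (4, 15), (5, 24), (6, 24), (7, 8), (7, 15), (8, 8), (8, 15), (9, 24), (10, 24), (11, 8), (11, 15), (12, 8), (12, 15), (13, 24), (14, 24), (15, 8), (15, 15)]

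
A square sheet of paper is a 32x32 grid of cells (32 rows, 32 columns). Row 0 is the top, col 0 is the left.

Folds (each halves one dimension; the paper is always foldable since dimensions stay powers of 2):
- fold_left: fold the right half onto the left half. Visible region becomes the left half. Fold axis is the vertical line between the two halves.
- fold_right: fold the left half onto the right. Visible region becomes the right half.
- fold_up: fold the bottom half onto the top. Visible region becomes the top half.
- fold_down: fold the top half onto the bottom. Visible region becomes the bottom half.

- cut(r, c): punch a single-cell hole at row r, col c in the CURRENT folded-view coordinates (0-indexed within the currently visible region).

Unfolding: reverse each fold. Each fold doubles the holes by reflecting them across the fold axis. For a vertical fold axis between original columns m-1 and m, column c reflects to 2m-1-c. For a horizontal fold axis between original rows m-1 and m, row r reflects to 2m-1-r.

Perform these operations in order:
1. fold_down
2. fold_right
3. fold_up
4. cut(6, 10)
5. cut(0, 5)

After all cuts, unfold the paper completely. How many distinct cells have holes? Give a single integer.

Op 1 fold_down: fold axis h@16; visible region now rows[16,32) x cols[0,32) = 16x32
Op 2 fold_right: fold axis v@16; visible region now rows[16,32) x cols[16,32) = 16x16
Op 3 fold_up: fold axis h@24; visible region now rows[16,24) x cols[16,32) = 8x16
Op 4 cut(6, 10): punch at orig (22,26); cuts so far [(22, 26)]; region rows[16,24) x cols[16,32) = 8x16
Op 5 cut(0, 5): punch at orig (16,21); cuts so far [(16, 21), (22, 26)]; region rows[16,24) x cols[16,32) = 8x16
Unfold 1 (reflect across h@24): 4 holes -> [(16, 21), (22, 26), (25, 26), (31, 21)]
Unfold 2 (reflect across v@16): 8 holes -> [(16, 10), (16, 21), (22, 5), (22, 26), (25, 5), (25, 26), (31, 10), (31, 21)]
Unfold 3 (reflect across h@16): 16 holes -> [(0, 10), (0, 21), (6, 5), (6, 26), (9, 5), (9, 26), (15, 10), (15, 21), (16, 10), (16, 21), (22, 5), (22, 26), (25, 5), (25, 26), (31, 10), (31, 21)]

Answer: 16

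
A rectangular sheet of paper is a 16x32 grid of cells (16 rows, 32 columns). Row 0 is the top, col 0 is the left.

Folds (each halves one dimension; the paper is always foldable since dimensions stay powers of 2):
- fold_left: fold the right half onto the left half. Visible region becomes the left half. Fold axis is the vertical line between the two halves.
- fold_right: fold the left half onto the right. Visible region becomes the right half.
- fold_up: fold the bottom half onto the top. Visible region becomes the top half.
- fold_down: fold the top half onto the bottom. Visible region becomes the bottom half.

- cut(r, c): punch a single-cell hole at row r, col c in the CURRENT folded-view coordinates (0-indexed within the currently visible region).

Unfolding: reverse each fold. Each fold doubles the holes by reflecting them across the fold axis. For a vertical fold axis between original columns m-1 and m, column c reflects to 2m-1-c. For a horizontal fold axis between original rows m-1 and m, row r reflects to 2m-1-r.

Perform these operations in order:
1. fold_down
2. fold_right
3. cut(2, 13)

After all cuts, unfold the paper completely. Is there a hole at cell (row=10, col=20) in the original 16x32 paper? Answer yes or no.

Op 1 fold_down: fold axis h@8; visible region now rows[8,16) x cols[0,32) = 8x32
Op 2 fold_right: fold axis v@16; visible region now rows[8,16) x cols[16,32) = 8x16
Op 3 cut(2, 13): punch at orig (10,29); cuts so far [(10, 29)]; region rows[8,16) x cols[16,32) = 8x16
Unfold 1 (reflect across v@16): 2 holes -> [(10, 2), (10, 29)]
Unfold 2 (reflect across h@8): 4 holes -> [(5, 2), (5, 29), (10, 2), (10, 29)]
Holes: [(5, 2), (5, 29), (10, 2), (10, 29)]

Answer: no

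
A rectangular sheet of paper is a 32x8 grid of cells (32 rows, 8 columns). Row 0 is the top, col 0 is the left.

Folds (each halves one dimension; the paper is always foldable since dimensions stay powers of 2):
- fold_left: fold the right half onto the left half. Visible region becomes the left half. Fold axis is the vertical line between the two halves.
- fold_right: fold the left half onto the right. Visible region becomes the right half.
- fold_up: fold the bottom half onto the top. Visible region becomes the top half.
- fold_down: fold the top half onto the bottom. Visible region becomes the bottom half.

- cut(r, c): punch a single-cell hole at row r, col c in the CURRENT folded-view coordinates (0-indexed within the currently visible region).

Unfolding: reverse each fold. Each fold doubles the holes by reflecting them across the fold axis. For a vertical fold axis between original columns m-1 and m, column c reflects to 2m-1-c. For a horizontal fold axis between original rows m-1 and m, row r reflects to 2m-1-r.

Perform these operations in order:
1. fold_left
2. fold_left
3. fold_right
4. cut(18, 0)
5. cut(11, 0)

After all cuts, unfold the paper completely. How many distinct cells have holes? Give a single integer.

Answer: 16

Derivation:
Op 1 fold_left: fold axis v@4; visible region now rows[0,32) x cols[0,4) = 32x4
Op 2 fold_left: fold axis v@2; visible region now rows[0,32) x cols[0,2) = 32x2
Op 3 fold_right: fold axis v@1; visible region now rows[0,32) x cols[1,2) = 32x1
Op 4 cut(18, 0): punch at orig (18,1); cuts so far [(18, 1)]; region rows[0,32) x cols[1,2) = 32x1
Op 5 cut(11, 0): punch at orig (11,1); cuts so far [(11, 1), (18, 1)]; region rows[0,32) x cols[1,2) = 32x1
Unfold 1 (reflect across v@1): 4 holes -> [(11, 0), (11, 1), (18, 0), (18, 1)]
Unfold 2 (reflect across v@2): 8 holes -> [(11, 0), (11, 1), (11, 2), (11, 3), (18, 0), (18, 1), (18, 2), (18, 3)]
Unfold 3 (reflect across v@4): 16 holes -> [(11, 0), (11, 1), (11, 2), (11, 3), (11, 4), (11, 5), (11, 6), (11, 7), (18, 0), (18, 1), (18, 2), (18, 3), (18, 4), (18, 5), (18, 6), (18, 7)]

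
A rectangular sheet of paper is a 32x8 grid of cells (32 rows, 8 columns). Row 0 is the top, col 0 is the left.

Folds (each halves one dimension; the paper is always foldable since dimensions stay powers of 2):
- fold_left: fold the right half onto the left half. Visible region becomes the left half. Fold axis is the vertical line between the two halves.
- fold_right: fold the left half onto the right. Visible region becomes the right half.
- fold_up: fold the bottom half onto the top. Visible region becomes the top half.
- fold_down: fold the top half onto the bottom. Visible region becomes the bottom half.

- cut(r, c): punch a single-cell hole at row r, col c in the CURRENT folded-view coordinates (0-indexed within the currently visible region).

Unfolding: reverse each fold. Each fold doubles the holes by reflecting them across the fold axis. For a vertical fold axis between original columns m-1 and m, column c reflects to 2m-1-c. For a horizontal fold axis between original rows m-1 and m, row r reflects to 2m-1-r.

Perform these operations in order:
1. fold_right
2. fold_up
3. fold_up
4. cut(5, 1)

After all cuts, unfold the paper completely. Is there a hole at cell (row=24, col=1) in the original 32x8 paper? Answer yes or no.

Op 1 fold_right: fold axis v@4; visible region now rows[0,32) x cols[4,8) = 32x4
Op 2 fold_up: fold axis h@16; visible region now rows[0,16) x cols[4,8) = 16x4
Op 3 fold_up: fold axis h@8; visible region now rows[0,8) x cols[4,8) = 8x4
Op 4 cut(5, 1): punch at orig (5,5); cuts so far [(5, 5)]; region rows[0,8) x cols[4,8) = 8x4
Unfold 1 (reflect across h@8): 2 holes -> [(5, 5), (10, 5)]
Unfold 2 (reflect across h@16): 4 holes -> [(5, 5), (10, 5), (21, 5), (26, 5)]
Unfold 3 (reflect across v@4): 8 holes -> [(5, 2), (5, 5), (10, 2), (10, 5), (21, 2), (21, 5), (26, 2), (26, 5)]
Holes: [(5, 2), (5, 5), (10, 2), (10, 5), (21, 2), (21, 5), (26, 2), (26, 5)]

Answer: no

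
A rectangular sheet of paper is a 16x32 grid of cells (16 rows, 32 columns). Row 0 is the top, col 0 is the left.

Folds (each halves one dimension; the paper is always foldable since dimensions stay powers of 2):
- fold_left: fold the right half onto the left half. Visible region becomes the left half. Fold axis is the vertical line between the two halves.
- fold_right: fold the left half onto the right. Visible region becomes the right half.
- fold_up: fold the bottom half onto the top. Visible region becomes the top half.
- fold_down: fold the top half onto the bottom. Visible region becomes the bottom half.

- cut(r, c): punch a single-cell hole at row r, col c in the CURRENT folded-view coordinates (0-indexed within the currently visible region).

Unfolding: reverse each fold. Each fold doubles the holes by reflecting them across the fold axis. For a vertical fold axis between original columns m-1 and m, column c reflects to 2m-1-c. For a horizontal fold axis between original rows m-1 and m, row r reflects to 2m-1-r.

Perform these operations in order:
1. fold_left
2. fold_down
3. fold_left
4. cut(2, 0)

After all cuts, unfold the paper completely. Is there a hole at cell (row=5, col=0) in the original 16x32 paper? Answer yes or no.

Op 1 fold_left: fold axis v@16; visible region now rows[0,16) x cols[0,16) = 16x16
Op 2 fold_down: fold axis h@8; visible region now rows[8,16) x cols[0,16) = 8x16
Op 3 fold_left: fold axis v@8; visible region now rows[8,16) x cols[0,8) = 8x8
Op 4 cut(2, 0): punch at orig (10,0); cuts so far [(10, 0)]; region rows[8,16) x cols[0,8) = 8x8
Unfold 1 (reflect across v@8): 2 holes -> [(10, 0), (10, 15)]
Unfold 2 (reflect across h@8): 4 holes -> [(5, 0), (5, 15), (10, 0), (10, 15)]
Unfold 3 (reflect across v@16): 8 holes -> [(5, 0), (5, 15), (5, 16), (5, 31), (10, 0), (10, 15), (10, 16), (10, 31)]
Holes: [(5, 0), (5, 15), (5, 16), (5, 31), (10, 0), (10, 15), (10, 16), (10, 31)]

Answer: yes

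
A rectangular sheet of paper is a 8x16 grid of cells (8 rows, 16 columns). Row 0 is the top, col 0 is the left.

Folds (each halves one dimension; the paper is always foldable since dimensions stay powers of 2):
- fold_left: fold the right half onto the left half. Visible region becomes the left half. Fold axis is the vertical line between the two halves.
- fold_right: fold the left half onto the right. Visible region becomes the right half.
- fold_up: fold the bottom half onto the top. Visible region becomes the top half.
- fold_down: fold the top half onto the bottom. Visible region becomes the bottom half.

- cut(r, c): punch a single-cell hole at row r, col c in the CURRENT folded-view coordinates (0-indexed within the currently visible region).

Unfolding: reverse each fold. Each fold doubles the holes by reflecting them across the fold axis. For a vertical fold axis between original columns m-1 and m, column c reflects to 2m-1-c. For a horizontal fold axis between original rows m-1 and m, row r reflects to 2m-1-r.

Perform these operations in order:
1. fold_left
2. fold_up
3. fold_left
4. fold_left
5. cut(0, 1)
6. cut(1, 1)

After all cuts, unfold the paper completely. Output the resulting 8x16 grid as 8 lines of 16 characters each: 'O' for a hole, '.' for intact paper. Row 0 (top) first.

Op 1 fold_left: fold axis v@8; visible region now rows[0,8) x cols[0,8) = 8x8
Op 2 fold_up: fold axis h@4; visible region now rows[0,4) x cols[0,8) = 4x8
Op 3 fold_left: fold axis v@4; visible region now rows[0,4) x cols[0,4) = 4x4
Op 4 fold_left: fold axis v@2; visible region now rows[0,4) x cols[0,2) = 4x2
Op 5 cut(0, 1): punch at orig (0,1); cuts so far [(0, 1)]; region rows[0,4) x cols[0,2) = 4x2
Op 6 cut(1, 1): punch at orig (1,1); cuts so far [(0, 1), (1, 1)]; region rows[0,4) x cols[0,2) = 4x2
Unfold 1 (reflect across v@2): 4 holes -> [(0, 1), (0, 2), (1, 1), (1, 2)]
Unfold 2 (reflect across v@4): 8 holes -> [(0, 1), (0, 2), (0, 5), (0, 6), (1, 1), (1, 2), (1, 5), (1, 6)]
Unfold 3 (reflect across h@4): 16 holes -> [(0, 1), (0, 2), (0, 5), (0, 6), (1, 1), (1, 2), (1, 5), (1, 6), (6, 1), (6, 2), (6, 5), (6, 6), (7, 1), (7, 2), (7, 5), (7, 6)]
Unfold 4 (reflect across v@8): 32 holes -> [(0, 1), (0, 2), (0, 5), (0, 6), (0, 9), (0, 10), (0, 13), (0, 14), (1, 1), (1, 2), (1, 5), (1, 6), (1, 9), (1, 10), (1, 13), (1, 14), (6, 1), (6, 2), (6, 5), (6, 6), (6, 9), (6, 10), (6, 13), (6, 14), (7, 1), (7, 2), (7, 5), (7, 6), (7, 9), (7, 10), (7, 13), (7, 14)]

Answer: .OO..OO..OO..OO.
.OO..OO..OO..OO.
................
................
................
................
.OO..OO..OO..OO.
.OO..OO..OO..OO.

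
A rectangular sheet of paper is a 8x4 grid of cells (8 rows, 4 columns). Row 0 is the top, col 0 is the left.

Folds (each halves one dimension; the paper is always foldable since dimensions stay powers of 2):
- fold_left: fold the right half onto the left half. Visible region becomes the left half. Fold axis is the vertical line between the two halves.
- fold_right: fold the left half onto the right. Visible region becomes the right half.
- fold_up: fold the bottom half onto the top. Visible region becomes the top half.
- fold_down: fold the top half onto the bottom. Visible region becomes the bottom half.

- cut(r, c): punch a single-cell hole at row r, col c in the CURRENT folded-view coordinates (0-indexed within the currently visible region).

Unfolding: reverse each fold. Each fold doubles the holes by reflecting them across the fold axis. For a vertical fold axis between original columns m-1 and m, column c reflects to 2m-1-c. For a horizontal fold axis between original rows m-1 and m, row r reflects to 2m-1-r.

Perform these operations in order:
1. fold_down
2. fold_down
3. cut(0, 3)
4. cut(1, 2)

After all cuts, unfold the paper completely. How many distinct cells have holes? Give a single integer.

Answer: 8

Derivation:
Op 1 fold_down: fold axis h@4; visible region now rows[4,8) x cols[0,4) = 4x4
Op 2 fold_down: fold axis h@6; visible region now rows[6,8) x cols[0,4) = 2x4
Op 3 cut(0, 3): punch at orig (6,3); cuts so far [(6, 3)]; region rows[6,8) x cols[0,4) = 2x4
Op 4 cut(1, 2): punch at orig (7,2); cuts so far [(6, 3), (7, 2)]; region rows[6,8) x cols[0,4) = 2x4
Unfold 1 (reflect across h@6): 4 holes -> [(4, 2), (5, 3), (6, 3), (7, 2)]
Unfold 2 (reflect across h@4): 8 holes -> [(0, 2), (1, 3), (2, 3), (3, 2), (4, 2), (5, 3), (6, 3), (7, 2)]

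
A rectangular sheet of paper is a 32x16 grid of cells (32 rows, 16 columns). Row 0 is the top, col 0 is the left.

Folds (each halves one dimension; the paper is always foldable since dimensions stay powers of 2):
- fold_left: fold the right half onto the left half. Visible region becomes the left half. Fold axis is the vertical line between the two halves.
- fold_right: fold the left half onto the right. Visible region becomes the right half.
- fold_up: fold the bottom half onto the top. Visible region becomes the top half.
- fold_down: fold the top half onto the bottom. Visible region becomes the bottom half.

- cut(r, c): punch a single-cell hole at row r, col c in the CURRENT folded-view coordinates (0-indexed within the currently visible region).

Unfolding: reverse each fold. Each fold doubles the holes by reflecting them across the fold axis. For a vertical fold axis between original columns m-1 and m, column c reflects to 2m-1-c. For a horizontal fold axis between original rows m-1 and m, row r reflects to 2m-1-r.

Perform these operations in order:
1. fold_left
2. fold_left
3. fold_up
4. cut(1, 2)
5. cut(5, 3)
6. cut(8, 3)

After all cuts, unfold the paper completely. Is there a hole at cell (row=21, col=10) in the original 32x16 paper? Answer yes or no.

Answer: no

Derivation:
Op 1 fold_left: fold axis v@8; visible region now rows[0,32) x cols[0,8) = 32x8
Op 2 fold_left: fold axis v@4; visible region now rows[0,32) x cols[0,4) = 32x4
Op 3 fold_up: fold axis h@16; visible region now rows[0,16) x cols[0,4) = 16x4
Op 4 cut(1, 2): punch at orig (1,2); cuts so far [(1, 2)]; region rows[0,16) x cols[0,4) = 16x4
Op 5 cut(5, 3): punch at orig (5,3); cuts so far [(1, 2), (5, 3)]; region rows[0,16) x cols[0,4) = 16x4
Op 6 cut(8, 3): punch at orig (8,3); cuts so far [(1, 2), (5, 3), (8, 3)]; region rows[0,16) x cols[0,4) = 16x4
Unfold 1 (reflect across h@16): 6 holes -> [(1, 2), (5, 3), (8, 3), (23, 3), (26, 3), (30, 2)]
Unfold 2 (reflect across v@4): 12 holes -> [(1, 2), (1, 5), (5, 3), (5, 4), (8, 3), (8, 4), (23, 3), (23, 4), (26, 3), (26, 4), (30, 2), (30, 5)]
Unfold 3 (reflect across v@8): 24 holes -> [(1, 2), (1, 5), (1, 10), (1, 13), (5, 3), (5, 4), (5, 11), (5, 12), (8, 3), (8, 4), (8, 11), (8, 12), (23, 3), (23, 4), (23, 11), (23, 12), (26, 3), (26, 4), (26, 11), (26, 12), (30, 2), (30, 5), (30, 10), (30, 13)]
Holes: [(1, 2), (1, 5), (1, 10), (1, 13), (5, 3), (5, 4), (5, 11), (5, 12), (8, 3), (8, 4), (8, 11), (8, 12), (23, 3), (23, 4), (23, 11), (23, 12), (26, 3), (26, 4), (26, 11), (26, 12), (30, 2), (30, 5), (30, 10), (30, 13)]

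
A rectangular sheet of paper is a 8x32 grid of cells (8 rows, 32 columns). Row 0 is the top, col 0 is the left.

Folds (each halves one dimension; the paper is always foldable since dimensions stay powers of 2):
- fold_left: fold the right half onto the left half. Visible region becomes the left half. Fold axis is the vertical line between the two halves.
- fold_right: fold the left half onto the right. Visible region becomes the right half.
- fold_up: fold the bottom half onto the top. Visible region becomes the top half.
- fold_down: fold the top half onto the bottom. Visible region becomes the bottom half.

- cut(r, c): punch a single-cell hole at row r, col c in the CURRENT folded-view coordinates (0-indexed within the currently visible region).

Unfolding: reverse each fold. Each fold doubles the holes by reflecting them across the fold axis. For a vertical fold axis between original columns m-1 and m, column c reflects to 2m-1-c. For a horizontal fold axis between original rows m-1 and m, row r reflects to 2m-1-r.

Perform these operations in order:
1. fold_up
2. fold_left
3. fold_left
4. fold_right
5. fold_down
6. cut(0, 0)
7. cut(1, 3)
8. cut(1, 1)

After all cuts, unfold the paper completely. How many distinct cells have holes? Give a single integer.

Answer: 96

Derivation:
Op 1 fold_up: fold axis h@4; visible region now rows[0,4) x cols[0,32) = 4x32
Op 2 fold_left: fold axis v@16; visible region now rows[0,4) x cols[0,16) = 4x16
Op 3 fold_left: fold axis v@8; visible region now rows[0,4) x cols[0,8) = 4x8
Op 4 fold_right: fold axis v@4; visible region now rows[0,4) x cols[4,8) = 4x4
Op 5 fold_down: fold axis h@2; visible region now rows[2,4) x cols[4,8) = 2x4
Op 6 cut(0, 0): punch at orig (2,4); cuts so far [(2, 4)]; region rows[2,4) x cols[4,8) = 2x4
Op 7 cut(1, 3): punch at orig (3,7); cuts so far [(2, 4), (3, 7)]; region rows[2,4) x cols[4,8) = 2x4
Op 8 cut(1, 1): punch at orig (3,5); cuts so far [(2, 4), (3, 5), (3, 7)]; region rows[2,4) x cols[4,8) = 2x4
Unfold 1 (reflect across h@2): 6 holes -> [(0, 5), (0, 7), (1, 4), (2, 4), (3, 5), (3, 7)]
Unfold 2 (reflect across v@4): 12 holes -> [(0, 0), (0, 2), (0, 5), (0, 7), (1, 3), (1, 4), (2, 3), (2, 4), (3, 0), (3, 2), (3, 5), (3, 7)]
Unfold 3 (reflect across v@8): 24 holes -> [(0, 0), (0, 2), (0, 5), (0, 7), (0, 8), (0, 10), (0, 13), (0, 15), (1, 3), (1, 4), (1, 11), (1, 12), (2, 3), (2, 4), (2, 11), (2, 12), (3, 0), (3, 2), (3, 5), (3, 7), (3, 8), (3, 10), (3, 13), (3, 15)]
Unfold 4 (reflect across v@16): 48 holes -> [(0, 0), (0, 2), (0, 5), (0, 7), (0, 8), (0, 10), (0, 13), (0, 15), (0, 16), (0, 18), (0, 21), (0, 23), (0, 24), (0, 26), (0, 29), (0, 31), (1, 3), (1, 4), (1, 11), (1, 12), (1, 19), (1, 20), (1, 27), (1, 28), (2, 3), (2, 4), (2, 11), (2, 12), (2, 19), (2, 20), (2, 27), (2, 28), (3, 0), (3, 2), (3, 5), (3, 7), (3, 8), (3, 10), (3, 13), (3, 15), (3, 16), (3, 18), (3, 21), (3, 23), (3, 24), (3, 26), (3, 29), (3, 31)]
Unfold 5 (reflect across h@4): 96 holes -> [(0, 0), (0, 2), (0, 5), (0, 7), (0, 8), (0, 10), (0, 13), (0, 15), (0, 16), (0, 18), (0, 21), (0, 23), (0, 24), (0, 26), (0, 29), (0, 31), (1, 3), (1, 4), (1, 11), (1, 12), (1, 19), (1, 20), (1, 27), (1, 28), (2, 3), (2, 4), (2, 11), (2, 12), (2, 19), (2, 20), (2, 27), (2, 28), (3, 0), (3, 2), (3, 5), (3, 7), (3, 8), (3, 10), (3, 13), (3, 15), (3, 16), (3, 18), (3, 21), (3, 23), (3, 24), (3, 26), (3, 29), (3, 31), (4, 0), (4, 2), (4, 5), (4, 7), (4, 8), (4, 10), (4, 13), (4, 15), (4, 16), (4, 18), (4, 21), (4, 23), (4, 24), (4, 26), (4, 29), (4, 31), (5, 3), (5, 4), (5, 11), (5, 12), (5, 19), (5, 20), (5, 27), (5, 28), (6, 3), (6, 4), (6, 11), (6, 12), (6, 19), (6, 20), (6, 27), (6, 28), (7, 0), (7, 2), (7, 5), (7, 7), (7, 8), (7, 10), (7, 13), (7, 15), (7, 16), (7, 18), (7, 21), (7, 23), (7, 24), (7, 26), (7, 29), (7, 31)]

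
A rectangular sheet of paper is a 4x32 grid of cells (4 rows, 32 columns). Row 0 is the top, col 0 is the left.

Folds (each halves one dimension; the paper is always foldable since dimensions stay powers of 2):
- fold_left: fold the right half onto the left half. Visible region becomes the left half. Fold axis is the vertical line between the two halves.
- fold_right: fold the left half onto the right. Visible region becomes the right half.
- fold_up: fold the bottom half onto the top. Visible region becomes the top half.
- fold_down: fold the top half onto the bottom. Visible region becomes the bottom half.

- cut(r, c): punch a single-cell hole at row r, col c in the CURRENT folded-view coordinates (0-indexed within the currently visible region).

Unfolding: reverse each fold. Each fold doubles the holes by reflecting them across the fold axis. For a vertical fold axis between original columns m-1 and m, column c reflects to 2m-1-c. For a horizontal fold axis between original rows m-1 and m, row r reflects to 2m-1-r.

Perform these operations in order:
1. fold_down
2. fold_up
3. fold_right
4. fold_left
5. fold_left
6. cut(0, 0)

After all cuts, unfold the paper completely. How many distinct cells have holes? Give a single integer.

Answer: 32

Derivation:
Op 1 fold_down: fold axis h@2; visible region now rows[2,4) x cols[0,32) = 2x32
Op 2 fold_up: fold axis h@3; visible region now rows[2,3) x cols[0,32) = 1x32
Op 3 fold_right: fold axis v@16; visible region now rows[2,3) x cols[16,32) = 1x16
Op 4 fold_left: fold axis v@24; visible region now rows[2,3) x cols[16,24) = 1x8
Op 5 fold_left: fold axis v@20; visible region now rows[2,3) x cols[16,20) = 1x4
Op 6 cut(0, 0): punch at orig (2,16); cuts so far [(2, 16)]; region rows[2,3) x cols[16,20) = 1x4
Unfold 1 (reflect across v@20): 2 holes -> [(2, 16), (2, 23)]
Unfold 2 (reflect across v@24): 4 holes -> [(2, 16), (2, 23), (2, 24), (2, 31)]
Unfold 3 (reflect across v@16): 8 holes -> [(2, 0), (2, 7), (2, 8), (2, 15), (2, 16), (2, 23), (2, 24), (2, 31)]
Unfold 4 (reflect across h@3): 16 holes -> [(2, 0), (2, 7), (2, 8), (2, 15), (2, 16), (2, 23), (2, 24), (2, 31), (3, 0), (3, 7), (3, 8), (3, 15), (3, 16), (3, 23), (3, 24), (3, 31)]
Unfold 5 (reflect across h@2): 32 holes -> [(0, 0), (0, 7), (0, 8), (0, 15), (0, 16), (0, 23), (0, 24), (0, 31), (1, 0), (1, 7), (1, 8), (1, 15), (1, 16), (1, 23), (1, 24), (1, 31), (2, 0), (2, 7), (2, 8), (2, 15), (2, 16), (2, 23), (2, 24), (2, 31), (3, 0), (3, 7), (3, 8), (3, 15), (3, 16), (3, 23), (3, 24), (3, 31)]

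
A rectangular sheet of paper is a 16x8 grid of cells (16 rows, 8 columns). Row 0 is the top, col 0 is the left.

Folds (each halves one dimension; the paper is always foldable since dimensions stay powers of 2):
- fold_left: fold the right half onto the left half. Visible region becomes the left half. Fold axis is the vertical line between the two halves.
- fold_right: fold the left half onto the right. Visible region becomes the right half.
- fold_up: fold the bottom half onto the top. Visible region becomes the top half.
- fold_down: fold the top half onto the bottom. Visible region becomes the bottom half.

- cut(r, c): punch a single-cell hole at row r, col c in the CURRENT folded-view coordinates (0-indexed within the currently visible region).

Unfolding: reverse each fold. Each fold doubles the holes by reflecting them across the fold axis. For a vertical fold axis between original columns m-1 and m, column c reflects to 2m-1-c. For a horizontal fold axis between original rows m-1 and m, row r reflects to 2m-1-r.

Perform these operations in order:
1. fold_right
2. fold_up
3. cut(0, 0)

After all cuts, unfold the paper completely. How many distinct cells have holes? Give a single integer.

Op 1 fold_right: fold axis v@4; visible region now rows[0,16) x cols[4,8) = 16x4
Op 2 fold_up: fold axis h@8; visible region now rows[0,8) x cols[4,8) = 8x4
Op 3 cut(0, 0): punch at orig (0,4); cuts so far [(0, 4)]; region rows[0,8) x cols[4,8) = 8x4
Unfold 1 (reflect across h@8): 2 holes -> [(0, 4), (15, 4)]
Unfold 2 (reflect across v@4): 4 holes -> [(0, 3), (0, 4), (15, 3), (15, 4)]

Answer: 4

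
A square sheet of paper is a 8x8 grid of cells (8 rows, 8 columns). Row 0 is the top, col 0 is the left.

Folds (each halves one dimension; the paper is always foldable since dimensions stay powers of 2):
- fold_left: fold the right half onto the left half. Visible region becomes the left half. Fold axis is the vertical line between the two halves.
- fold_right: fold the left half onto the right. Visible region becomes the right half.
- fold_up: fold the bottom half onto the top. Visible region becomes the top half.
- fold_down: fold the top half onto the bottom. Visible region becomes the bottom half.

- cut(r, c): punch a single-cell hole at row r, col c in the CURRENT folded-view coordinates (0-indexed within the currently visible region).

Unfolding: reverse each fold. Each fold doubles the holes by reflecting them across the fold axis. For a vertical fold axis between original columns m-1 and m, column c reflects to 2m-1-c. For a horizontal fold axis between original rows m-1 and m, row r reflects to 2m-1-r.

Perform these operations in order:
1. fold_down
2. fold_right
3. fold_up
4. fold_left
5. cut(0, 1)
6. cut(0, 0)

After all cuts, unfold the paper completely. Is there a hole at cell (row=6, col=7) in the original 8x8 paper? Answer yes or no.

Op 1 fold_down: fold axis h@4; visible region now rows[4,8) x cols[0,8) = 4x8
Op 2 fold_right: fold axis v@4; visible region now rows[4,8) x cols[4,8) = 4x4
Op 3 fold_up: fold axis h@6; visible region now rows[4,6) x cols[4,8) = 2x4
Op 4 fold_left: fold axis v@6; visible region now rows[4,6) x cols[4,6) = 2x2
Op 5 cut(0, 1): punch at orig (4,5); cuts so far [(4, 5)]; region rows[4,6) x cols[4,6) = 2x2
Op 6 cut(0, 0): punch at orig (4,4); cuts so far [(4, 4), (4, 5)]; region rows[4,6) x cols[4,6) = 2x2
Unfold 1 (reflect across v@6): 4 holes -> [(4, 4), (4, 5), (4, 6), (4, 7)]
Unfold 2 (reflect across h@6): 8 holes -> [(4, 4), (4, 5), (4, 6), (4, 7), (7, 4), (7, 5), (7, 6), (7, 7)]
Unfold 3 (reflect across v@4): 16 holes -> [(4, 0), (4, 1), (4, 2), (4, 3), (4, 4), (4, 5), (4, 6), (4, 7), (7, 0), (7, 1), (7, 2), (7, 3), (7, 4), (7, 5), (7, 6), (7, 7)]
Unfold 4 (reflect across h@4): 32 holes -> [(0, 0), (0, 1), (0, 2), (0, 3), (0, 4), (0, 5), (0, 6), (0, 7), (3, 0), (3, 1), (3, 2), (3, 3), (3, 4), (3, 5), (3, 6), (3, 7), (4, 0), (4, 1), (4, 2), (4, 3), (4, 4), (4, 5), (4, 6), (4, 7), (7, 0), (7, 1), (7, 2), (7, 3), (7, 4), (7, 5), (7, 6), (7, 7)]
Holes: [(0, 0), (0, 1), (0, 2), (0, 3), (0, 4), (0, 5), (0, 6), (0, 7), (3, 0), (3, 1), (3, 2), (3, 3), (3, 4), (3, 5), (3, 6), (3, 7), (4, 0), (4, 1), (4, 2), (4, 3), (4, 4), (4, 5), (4, 6), (4, 7), (7, 0), (7, 1), (7, 2), (7, 3), (7, 4), (7, 5), (7, 6), (7, 7)]

Answer: no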